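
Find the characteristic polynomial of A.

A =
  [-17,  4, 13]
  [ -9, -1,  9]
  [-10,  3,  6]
x^3 + 12*x^2 + 48*x + 64

Expanding det(x·I − A) (e.g. by cofactor expansion or by noting that A is similar to its Jordan form J, which has the same characteristic polynomial as A) gives
  χ_A(x) = x^3 + 12*x^2 + 48*x + 64
which factors as (x + 4)^3. The eigenvalues (with algebraic multiplicities) are λ = -4 with multiplicity 3.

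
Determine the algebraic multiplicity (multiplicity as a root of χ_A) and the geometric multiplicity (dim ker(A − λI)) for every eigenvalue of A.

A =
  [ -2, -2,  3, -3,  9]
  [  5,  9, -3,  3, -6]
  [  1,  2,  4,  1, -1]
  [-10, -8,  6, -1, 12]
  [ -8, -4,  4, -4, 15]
λ = 5: alg = 5, geom = 3

Step 1 — factor the characteristic polynomial to read off the algebraic multiplicities:
  χ_A(x) = (x - 5)^5

Step 2 — compute geometric multiplicities via the rank-nullity identity g(λ) = n − rank(A − λI):
  rank(A − (5)·I) = 2, so dim ker(A − (5)·I) = n − 2 = 3

Summary:
  λ = 5: algebraic multiplicity = 5, geometric multiplicity = 3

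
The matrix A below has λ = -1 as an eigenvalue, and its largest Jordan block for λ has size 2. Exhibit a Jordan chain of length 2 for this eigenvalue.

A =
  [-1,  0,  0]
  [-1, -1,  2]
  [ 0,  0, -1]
A Jordan chain for λ = -1 of length 2:
v_1 = (0, -1, 0)ᵀ
v_2 = (1, 0, 0)ᵀ

Let N = A − (-1)·I. We want v_2 with N^2 v_2 = 0 but N^1 v_2 ≠ 0; then v_{j-1} := N · v_j for j = 2, …, 2.

Pick v_2 = (1, 0, 0)ᵀ.
Then v_1 = N · v_2 = (0, -1, 0)ᵀ.

Sanity check: (A − (-1)·I) v_1 = (0, 0, 0)ᵀ = 0. ✓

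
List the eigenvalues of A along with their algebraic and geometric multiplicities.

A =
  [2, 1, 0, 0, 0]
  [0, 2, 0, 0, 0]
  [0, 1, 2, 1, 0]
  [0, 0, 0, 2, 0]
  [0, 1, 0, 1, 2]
λ = 2: alg = 5, geom = 3

Step 1 — factor the characteristic polynomial to read off the algebraic multiplicities:
  χ_A(x) = (x - 2)^5

Step 2 — compute geometric multiplicities via the rank-nullity identity g(λ) = n − rank(A − λI):
  rank(A − (2)·I) = 2, so dim ker(A − (2)·I) = n − 2 = 3

Summary:
  λ = 2: algebraic multiplicity = 5, geometric multiplicity = 3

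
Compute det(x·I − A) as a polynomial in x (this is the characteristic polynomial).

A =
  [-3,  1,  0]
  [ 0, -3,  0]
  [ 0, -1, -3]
x^3 + 9*x^2 + 27*x + 27

Expanding det(x·I − A) (e.g. by cofactor expansion or by noting that A is similar to its Jordan form J, which has the same characteristic polynomial as A) gives
  χ_A(x) = x^3 + 9*x^2 + 27*x + 27
which factors as (x + 3)^3. The eigenvalues (with algebraic multiplicities) are λ = -3 with multiplicity 3.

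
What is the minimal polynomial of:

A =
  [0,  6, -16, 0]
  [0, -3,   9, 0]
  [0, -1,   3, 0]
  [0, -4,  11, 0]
x^3

The characteristic polynomial is χ_A(x) = x^4, so the eigenvalues are known. The minimal polynomial is
  m_A(x) = Π_λ (x − λ)^{k_λ}
where k_λ is the size of the *largest* Jordan block for λ (equivalently, the smallest k with (A − λI)^k v = 0 for every generalised eigenvector v of λ).

  λ = 0: largest Jordan block has size 3, contributing (x − 0)^3

So m_A(x) = x^3 = x^3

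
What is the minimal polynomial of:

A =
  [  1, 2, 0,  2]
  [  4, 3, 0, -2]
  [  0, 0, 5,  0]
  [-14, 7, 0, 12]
x^2 - 11*x + 30

The characteristic polynomial is χ_A(x) = (x - 6)*(x - 5)^3, so the eigenvalues are known. The minimal polynomial is
  m_A(x) = Π_λ (x − λ)^{k_λ}
where k_λ is the size of the *largest* Jordan block for λ (equivalently, the smallest k with (A − λI)^k v = 0 for every generalised eigenvector v of λ).

  λ = 5: largest Jordan block has size 1, contributing (x − 5)
  λ = 6: largest Jordan block has size 1, contributing (x − 6)

So m_A(x) = (x - 6)*(x - 5) = x^2 - 11*x + 30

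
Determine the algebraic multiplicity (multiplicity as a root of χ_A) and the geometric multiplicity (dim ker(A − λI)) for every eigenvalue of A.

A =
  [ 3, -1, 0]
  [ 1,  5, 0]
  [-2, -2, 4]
λ = 4: alg = 3, geom = 2

Step 1 — factor the characteristic polynomial to read off the algebraic multiplicities:
  χ_A(x) = (x - 4)^3

Step 2 — compute geometric multiplicities via the rank-nullity identity g(λ) = n − rank(A − λI):
  rank(A − (4)·I) = 1, so dim ker(A − (4)·I) = n − 1 = 2

Summary:
  λ = 4: algebraic multiplicity = 3, geometric multiplicity = 2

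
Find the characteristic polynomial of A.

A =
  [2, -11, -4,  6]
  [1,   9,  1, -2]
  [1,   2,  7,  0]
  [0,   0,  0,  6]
x^4 - 24*x^3 + 216*x^2 - 864*x + 1296

Expanding det(x·I − A) (e.g. by cofactor expansion or by noting that A is similar to its Jordan form J, which has the same characteristic polynomial as A) gives
  χ_A(x) = x^4 - 24*x^3 + 216*x^2 - 864*x + 1296
which factors as (x - 6)^4. The eigenvalues (with algebraic multiplicities) are λ = 6 with multiplicity 4.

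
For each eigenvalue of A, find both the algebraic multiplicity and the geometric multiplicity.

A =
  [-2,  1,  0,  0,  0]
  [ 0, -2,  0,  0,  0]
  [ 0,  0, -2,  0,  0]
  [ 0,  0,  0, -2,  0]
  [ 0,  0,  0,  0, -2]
λ = -2: alg = 5, geom = 4

Step 1 — factor the characteristic polynomial to read off the algebraic multiplicities:
  χ_A(x) = (x + 2)^5

Step 2 — compute geometric multiplicities via the rank-nullity identity g(λ) = n − rank(A − λI):
  rank(A − (-2)·I) = 1, so dim ker(A − (-2)·I) = n − 1 = 4

Summary:
  λ = -2: algebraic multiplicity = 5, geometric multiplicity = 4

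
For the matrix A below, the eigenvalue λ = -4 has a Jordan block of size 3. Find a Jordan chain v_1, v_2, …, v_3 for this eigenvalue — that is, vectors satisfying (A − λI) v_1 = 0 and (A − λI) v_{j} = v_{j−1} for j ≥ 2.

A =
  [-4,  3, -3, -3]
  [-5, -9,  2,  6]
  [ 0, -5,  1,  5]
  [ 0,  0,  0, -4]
A Jordan chain for λ = -4 of length 3:
v_1 = (-15, 25, 25, 0)ᵀ
v_2 = (0, -5, 0, 0)ᵀ
v_3 = (1, 0, 0, 0)ᵀ

Let N = A − (-4)·I. We want v_3 with N^3 v_3 = 0 but N^2 v_3 ≠ 0; then v_{j-1} := N · v_j for j = 3, …, 2.

Pick v_3 = (1, 0, 0, 0)ᵀ.
Then v_2 = N · v_3 = (0, -5, 0, 0)ᵀ.
Then v_1 = N · v_2 = (-15, 25, 25, 0)ᵀ.

Sanity check: (A − (-4)·I) v_1 = (0, 0, 0, 0)ᵀ = 0. ✓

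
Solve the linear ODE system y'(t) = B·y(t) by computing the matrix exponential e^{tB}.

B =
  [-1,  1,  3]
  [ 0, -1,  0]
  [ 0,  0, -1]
e^{tB} =
  [exp(-t), t*exp(-t), 3*t*exp(-t)]
  [0, exp(-t), 0]
  [0, 0, exp(-t)]

Strategy: write B = P · J · P⁻¹ where J is a Jordan canonical form, so e^{tB} = P · e^{tJ} · P⁻¹, and e^{tJ} can be computed block-by-block.

B has Jordan form
J =
  [-1,  1,  0]
  [ 0, -1,  0]
  [ 0,  0, -1]
(up to reordering of blocks).

Per-block formulas:
  For a 2×2 Jordan block J_2(-1): exp(t · J_2(-1)) = e^(-1t)·(I + t·N), where N is the 2×2 nilpotent shift.
  For a 1×1 block at λ = -1: exp(t · [-1]) = [e^(-1t)].

After assembling e^{tJ} and conjugating by P, we get:

e^{tB} =
  [exp(-t), t*exp(-t), 3*t*exp(-t)]
  [0, exp(-t), 0]
  [0, 0, exp(-t)]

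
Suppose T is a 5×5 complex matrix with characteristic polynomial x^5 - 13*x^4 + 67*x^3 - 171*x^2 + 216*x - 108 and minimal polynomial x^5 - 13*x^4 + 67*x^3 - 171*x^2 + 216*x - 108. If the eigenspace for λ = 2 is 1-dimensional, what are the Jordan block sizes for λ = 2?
Block sizes for λ = 2: [2]

Step 1 — from the characteristic polynomial, algebraic multiplicity of λ = 2 is 2. From dim ker(T − (2)·I) = 1, there are exactly 1 Jordan blocks for λ = 2.
Step 2 — from the minimal polynomial, the factor (x − 2)^2 tells us the largest block for λ = 2 has size 2.
Step 3 — with total size 2, 1 blocks, and largest block 2, the block sizes (in nonincreasing order) are [2].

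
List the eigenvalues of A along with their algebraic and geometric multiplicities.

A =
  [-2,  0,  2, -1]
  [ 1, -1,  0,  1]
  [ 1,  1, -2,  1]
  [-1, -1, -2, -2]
λ = -2: alg = 3, geom = 2; λ = -1: alg = 1, geom = 1

Step 1 — factor the characteristic polynomial to read off the algebraic multiplicities:
  χ_A(x) = (x + 1)*(x + 2)^3

Step 2 — compute geometric multiplicities via the rank-nullity identity g(λ) = n − rank(A − λI):
  rank(A − (-2)·I) = 2, so dim ker(A − (-2)·I) = n − 2 = 2
  rank(A − (-1)·I) = 3, so dim ker(A − (-1)·I) = n − 3 = 1

Summary:
  λ = -2: algebraic multiplicity = 3, geometric multiplicity = 2
  λ = -1: algebraic multiplicity = 1, geometric multiplicity = 1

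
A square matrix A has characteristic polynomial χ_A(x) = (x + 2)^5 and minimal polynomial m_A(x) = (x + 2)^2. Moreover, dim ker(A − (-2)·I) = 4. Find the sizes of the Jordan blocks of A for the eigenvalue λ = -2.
Block sizes for λ = -2: [2, 1, 1, 1]

Step 1 — from the characteristic polynomial, algebraic multiplicity of λ = -2 is 5. From dim ker(A − (-2)·I) = 4, there are exactly 4 Jordan blocks for λ = -2.
Step 2 — from the minimal polynomial, the factor (x + 2)^2 tells us the largest block for λ = -2 has size 2.
Step 3 — with total size 5, 4 blocks, and largest block 2, the block sizes (in nonincreasing order) are [2, 1, 1, 1].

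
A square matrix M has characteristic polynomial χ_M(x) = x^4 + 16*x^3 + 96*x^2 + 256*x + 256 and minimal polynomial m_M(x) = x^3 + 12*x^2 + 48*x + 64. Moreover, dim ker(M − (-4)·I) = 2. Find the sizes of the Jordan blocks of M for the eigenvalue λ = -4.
Block sizes for λ = -4: [3, 1]

Step 1 — from the characteristic polynomial, algebraic multiplicity of λ = -4 is 4. From dim ker(M − (-4)·I) = 2, there are exactly 2 Jordan blocks for λ = -4.
Step 2 — from the minimal polynomial, the factor (x + 4)^3 tells us the largest block for λ = -4 has size 3.
Step 3 — with total size 4, 2 blocks, and largest block 3, the block sizes (in nonincreasing order) are [3, 1].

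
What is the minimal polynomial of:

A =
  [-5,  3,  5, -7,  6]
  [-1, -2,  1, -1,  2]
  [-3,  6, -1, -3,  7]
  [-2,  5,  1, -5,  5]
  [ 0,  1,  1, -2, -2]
x^3 + 9*x^2 + 27*x + 27

The characteristic polynomial is χ_A(x) = (x + 3)^5, so the eigenvalues are known. The minimal polynomial is
  m_A(x) = Π_λ (x − λ)^{k_λ}
where k_λ is the size of the *largest* Jordan block for λ (equivalently, the smallest k with (A − λI)^k v = 0 for every generalised eigenvector v of λ).

  λ = -3: largest Jordan block has size 3, contributing (x + 3)^3

So m_A(x) = (x + 3)^3 = x^3 + 9*x^2 + 27*x + 27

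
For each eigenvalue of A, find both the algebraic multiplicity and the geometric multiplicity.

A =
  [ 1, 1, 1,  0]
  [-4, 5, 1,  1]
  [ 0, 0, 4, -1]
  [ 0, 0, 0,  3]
λ = 3: alg = 3, geom = 2; λ = 4: alg = 1, geom = 1

Step 1 — factor the characteristic polynomial to read off the algebraic multiplicities:
  χ_A(x) = (x - 4)*(x - 3)^3

Step 2 — compute geometric multiplicities via the rank-nullity identity g(λ) = n − rank(A − λI):
  rank(A − (3)·I) = 2, so dim ker(A − (3)·I) = n − 2 = 2
  rank(A − (4)·I) = 3, so dim ker(A − (4)·I) = n − 3 = 1

Summary:
  λ = 3: algebraic multiplicity = 3, geometric multiplicity = 2
  λ = 4: algebraic multiplicity = 1, geometric multiplicity = 1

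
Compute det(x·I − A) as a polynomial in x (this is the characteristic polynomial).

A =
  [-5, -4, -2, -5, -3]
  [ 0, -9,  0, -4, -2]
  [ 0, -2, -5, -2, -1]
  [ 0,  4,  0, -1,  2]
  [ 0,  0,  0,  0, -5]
x^5 + 25*x^4 + 250*x^3 + 1250*x^2 + 3125*x + 3125

Expanding det(x·I − A) (e.g. by cofactor expansion or by noting that A is similar to its Jordan form J, which has the same characteristic polynomial as A) gives
  χ_A(x) = x^5 + 25*x^4 + 250*x^3 + 1250*x^2 + 3125*x + 3125
which factors as (x + 5)^5. The eigenvalues (with algebraic multiplicities) are λ = -5 with multiplicity 5.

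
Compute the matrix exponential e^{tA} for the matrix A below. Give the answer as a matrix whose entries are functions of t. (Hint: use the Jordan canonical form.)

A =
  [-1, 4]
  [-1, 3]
e^{tA} =
  [-2*t*exp(t) + exp(t), 4*t*exp(t)]
  [-t*exp(t), 2*t*exp(t) + exp(t)]

Strategy: write A = P · J · P⁻¹ where J is a Jordan canonical form, so e^{tA} = P · e^{tJ} · P⁻¹, and e^{tJ} can be computed block-by-block.

A has Jordan form
J =
  [1, 1]
  [0, 1]
(up to reordering of blocks).

Per-block formulas:
  For a 2×2 Jordan block J_2(1): exp(t · J_2(1)) = e^(1t)·(I + t·N), where N is the 2×2 nilpotent shift.

After assembling e^{tJ} and conjugating by P, we get:

e^{tA} =
  [-2*t*exp(t) + exp(t), 4*t*exp(t)]
  [-t*exp(t), 2*t*exp(t) + exp(t)]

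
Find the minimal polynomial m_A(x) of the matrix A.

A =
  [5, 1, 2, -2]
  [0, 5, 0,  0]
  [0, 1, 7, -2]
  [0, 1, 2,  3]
x^2 - 10*x + 25

The characteristic polynomial is χ_A(x) = (x - 5)^4, so the eigenvalues are known. The minimal polynomial is
  m_A(x) = Π_λ (x − λ)^{k_λ}
where k_λ is the size of the *largest* Jordan block for λ (equivalently, the smallest k with (A − λI)^k v = 0 for every generalised eigenvector v of λ).

  λ = 5: largest Jordan block has size 2, contributing (x − 5)^2

So m_A(x) = (x - 5)^2 = x^2 - 10*x + 25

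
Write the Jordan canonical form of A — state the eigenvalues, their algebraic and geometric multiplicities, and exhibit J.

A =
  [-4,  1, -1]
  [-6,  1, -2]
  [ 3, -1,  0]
J_2(-1) ⊕ J_1(-1)

The characteristic polynomial is
  det(x·I − A) = x^3 + 3*x^2 + 3*x + 1 = (x + 1)^3

Eigenvalues and multiplicities (the geometric multiplicity of λ is n − rank(A − λI), which equals the number of Jordan blocks for λ):
  λ = -1: algebraic multiplicity = 3, geometric multiplicity = 2

Determining the block sizes for each eigenvalue:
  λ = -1: 2 blocks summing to 3 forces exactly one block of size 2 and the rest size 1 → block sizes [2, 1]

Assembling the blocks gives a Jordan form
J =
  [-1,  1,  0]
  [ 0, -1,  0]
  [ 0,  0, -1]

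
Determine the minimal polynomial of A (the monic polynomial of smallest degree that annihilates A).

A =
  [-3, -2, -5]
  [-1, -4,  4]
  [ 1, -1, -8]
x^3 + 15*x^2 + 75*x + 125

The characteristic polynomial is χ_A(x) = (x + 5)^3, so the eigenvalues are known. The minimal polynomial is
  m_A(x) = Π_λ (x − λ)^{k_λ}
where k_λ is the size of the *largest* Jordan block for λ (equivalently, the smallest k with (A − λI)^k v = 0 for every generalised eigenvector v of λ).

  λ = -5: largest Jordan block has size 3, contributing (x + 5)^3

So m_A(x) = (x + 5)^3 = x^3 + 15*x^2 + 75*x + 125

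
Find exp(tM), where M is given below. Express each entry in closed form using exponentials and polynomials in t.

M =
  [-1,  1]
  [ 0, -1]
e^{tM} =
  [exp(-t), t*exp(-t)]
  [0, exp(-t)]

Strategy: write M = P · J · P⁻¹ where J is a Jordan canonical form, so e^{tM} = P · e^{tJ} · P⁻¹, and e^{tJ} can be computed block-by-block.

M has Jordan form
J =
  [-1,  1]
  [ 0, -1]
(up to reordering of blocks).

Per-block formulas:
  For a 2×2 Jordan block J_2(-1): exp(t · J_2(-1)) = e^(-1t)·(I + t·N), where N is the 2×2 nilpotent shift.

After assembling e^{tJ} and conjugating by P, we get:

e^{tM} =
  [exp(-t), t*exp(-t)]
  [0, exp(-t)]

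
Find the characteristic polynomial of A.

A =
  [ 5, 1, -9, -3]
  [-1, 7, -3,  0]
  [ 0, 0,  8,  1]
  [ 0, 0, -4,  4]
x^4 - 24*x^3 + 216*x^2 - 864*x + 1296

Expanding det(x·I − A) (e.g. by cofactor expansion or by noting that A is similar to its Jordan form J, which has the same characteristic polynomial as A) gives
  χ_A(x) = x^4 - 24*x^3 + 216*x^2 - 864*x + 1296
which factors as (x - 6)^4. The eigenvalues (with algebraic multiplicities) are λ = 6 with multiplicity 4.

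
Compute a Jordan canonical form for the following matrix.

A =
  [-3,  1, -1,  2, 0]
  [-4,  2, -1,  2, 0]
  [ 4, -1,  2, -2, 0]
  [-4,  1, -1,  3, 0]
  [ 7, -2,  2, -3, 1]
J_2(1) ⊕ J_2(1) ⊕ J_1(1)

The characteristic polynomial is
  det(x·I − A) = x^5 - 5*x^4 + 10*x^3 - 10*x^2 + 5*x - 1 = (x - 1)^5

Eigenvalues and multiplicities (the geometric multiplicity of λ is n − rank(A − λI), which equals the number of Jordan blocks for λ):
  λ = 1: algebraic multiplicity = 5, geometric multiplicity = 3

Determining the block sizes for each eigenvalue:
  λ = 1: with am = 5 and gm = 3, the partition is not yet determined (e.g. several partitions of 5 into 3 parts exist). Let N = A − (1)·I. Computing rank(N^1) = 2, rank(N^2) = 0; the number of blocks of size ≥ j is rank(N^{j−1}) − rank(N^j), giving [3, 2]. So we have 2 block(s) of size 2, 1 block(s) of size 1 → block sizes [2, 2, 1]

Assembling the blocks gives a Jordan form
J =
  [1, 1, 0, 0, 0]
  [0, 1, 0, 0, 0]
  [0, 0, 1, 1, 0]
  [0, 0, 0, 1, 0]
  [0, 0, 0, 0, 1]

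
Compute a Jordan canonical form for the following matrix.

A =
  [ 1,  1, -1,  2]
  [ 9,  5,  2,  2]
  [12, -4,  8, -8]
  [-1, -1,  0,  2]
J_3(4) ⊕ J_1(4)

The characteristic polynomial is
  det(x·I − A) = x^4 - 16*x^3 + 96*x^2 - 256*x + 256 = (x - 4)^4

Eigenvalues and multiplicities (the geometric multiplicity of λ is n − rank(A − λI), which equals the number of Jordan blocks for λ):
  λ = 4: algebraic multiplicity = 4, geometric multiplicity = 2

Determining the block sizes for each eigenvalue:
  λ = 4: with am = 4 and gm = 2, the partition is not yet determined (e.g. several partitions of 4 into 2 parts exist). Let N = A − (4)·I. Computing rank(N^1) = 2, rank(N^2) = 1, rank(N^3) = 0; the number of blocks of size ≥ j is rank(N^{j−1}) − rank(N^j), giving [2, 1, 1]. So we have 1 block(s) of size 3, 1 block(s) of size 1 → block sizes [3, 1]

Assembling the blocks gives a Jordan form
J =
  [4, 1, 0, 0]
  [0, 4, 1, 0]
  [0, 0, 4, 0]
  [0, 0, 0, 4]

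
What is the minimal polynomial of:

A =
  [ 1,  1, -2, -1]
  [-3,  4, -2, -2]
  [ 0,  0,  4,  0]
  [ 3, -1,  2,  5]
x^3 - 10*x^2 + 33*x - 36

The characteristic polynomial is χ_A(x) = (x - 4)^2*(x - 3)^2, so the eigenvalues are known. The minimal polynomial is
  m_A(x) = Π_λ (x − λ)^{k_λ}
where k_λ is the size of the *largest* Jordan block for λ (equivalently, the smallest k with (A − λI)^k v = 0 for every generalised eigenvector v of λ).

  λ = 3: largest Jordan block has size 2, contributing (x − 3)^2
  λ = 4: largest Jordan block has size 1, contributing (x − 4)

So m_A(x) = (x - 4)*(x - 3)^2 = x^3 - 10*x^2 + 33*x - 36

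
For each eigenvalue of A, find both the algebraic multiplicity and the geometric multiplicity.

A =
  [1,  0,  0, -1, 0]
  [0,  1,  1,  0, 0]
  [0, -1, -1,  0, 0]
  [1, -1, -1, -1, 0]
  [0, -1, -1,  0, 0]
λ = 0: alg = 5, geom = 3

Step 1 — factor the characteristic polynomial to read off the algebraic multiplicities:
  χ_A(x) = x^5

Step 2 — compute geometric multiplicities via the rank-nullity identity g(λ) = n − rank(A − λI):
  rank(A − (0)·I) = 2, so dim ker(A − (0)·I) = n − 2 = 3

Summary:
  λ = 0: algebraic multiplicity = 5, geometric multiplicity = 3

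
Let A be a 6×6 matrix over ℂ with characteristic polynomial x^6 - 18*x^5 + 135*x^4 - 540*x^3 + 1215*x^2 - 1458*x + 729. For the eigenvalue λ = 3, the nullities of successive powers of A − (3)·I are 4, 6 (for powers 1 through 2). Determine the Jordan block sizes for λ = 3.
Block sizes for λ = 3: [2, 2, 1, 1]

From the dimensions of kernels of powers, the number of Jordan blocks of size at least j is d_j − d_{j−1} where d_j = dim ker(N^j) (with d_0 = 0). Computing the differences gives [4, 2].
The number of blocks of size exactly k is (#blocks of size ≥ k) − (#blocks of size ≥ k + 1), so the partition is: 2 block(s) of size 1, 2 block(s) of size 2.
In nonincreasing order the block sizes are [2, 2, 1, 1].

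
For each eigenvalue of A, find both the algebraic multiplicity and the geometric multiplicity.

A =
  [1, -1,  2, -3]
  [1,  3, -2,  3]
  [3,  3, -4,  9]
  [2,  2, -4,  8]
λ = 2: alg = 4, geom = 3

Step 1 — factor the characteristic polynomial to read off the algebraic multiplicities:
  χ_A(x) = (x - 2)^4

Step 2 — compute geometric multiplicities via the rank-nullity identity g(λ) = n − rank(A − λI):
  rank(A − (2)·I) = 1, so dim ker(A − (2)·I) = n − 1 = 3

Summary:
  λ = 2: algebraic multiplicity = 4, geometric multiplicity = 3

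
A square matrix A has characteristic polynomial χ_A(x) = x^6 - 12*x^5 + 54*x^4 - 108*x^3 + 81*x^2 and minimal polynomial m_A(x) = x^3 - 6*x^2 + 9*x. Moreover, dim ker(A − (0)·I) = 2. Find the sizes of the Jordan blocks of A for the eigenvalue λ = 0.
Block sizes for λ = 0: [1, 1]

Step 1 — from the characteristic polynomial, algebraic multiplicity of λ = 0 is 2. From dim ker(A − (0)·I) = 2, there are exactly 2 Jordan blocks for λ = 0.
Step 2 — from the minimal polynomial, the factor (x − 0) tells us the largest block for λ = 0 has size 1.
Step 3 — with total size 2, 2 blocks, and largest block 1, the block sizes (in nonincreasing order) are [1, 1].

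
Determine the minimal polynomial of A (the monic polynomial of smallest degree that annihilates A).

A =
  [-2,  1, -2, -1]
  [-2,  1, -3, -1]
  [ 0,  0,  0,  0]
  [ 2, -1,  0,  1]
x^3

The characteristic polynomial is χ_A(x) = x^4, so the eigenvalues are known. The minimal polynomial is
  m_A(x) = Π_λ (x − λ)^{k_λ}
where k_λ is the size of the *largest* Jordan block for λ (equivalently, the smallest k with (A − λI)^k v = 0 for every generalised eigenvector v of λ).

  λ = 0: largest Jordan block has size 3, contributing (x − 0)^3

So m_A(x) = x^3 = x^3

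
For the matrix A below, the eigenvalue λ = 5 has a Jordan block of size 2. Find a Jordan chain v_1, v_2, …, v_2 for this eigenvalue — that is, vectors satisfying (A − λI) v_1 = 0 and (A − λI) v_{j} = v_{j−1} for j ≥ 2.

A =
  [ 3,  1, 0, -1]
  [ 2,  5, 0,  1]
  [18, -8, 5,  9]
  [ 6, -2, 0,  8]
A Jordan chain for λ = 5 of length 2:
v_1 = (1, 0, -8, -2)ᵀ
v_2 = (0, 1, 0, 0)ᵀ

Let N = A − (5)·I. We want v_2 with N^2 v_2 = 0 but N^1 v_2 ≠ 0; then v_{j-1} := N · v_j for j = 2, …, 2.

Pick v_2 = (0, 1, 0, 0)ᵀ.
Then v_1 = N · v_2 = (1, 0, -8, -2)ᵀ.

Sanity check: (A − (5)·I) v_1 = (0, 0, 0, 0)ᵀ = 0. ✓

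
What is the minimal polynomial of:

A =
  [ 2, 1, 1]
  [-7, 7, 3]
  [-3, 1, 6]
x^3 - 15*x^2 + 75*x - 125

The characteristic polynomial is χ_A(x) = (x - 5)^3, so the eigenvalues are known. The minimal polynomial is
  m_A(x) = Π_λ (x − λ)^{k_λ}
where k_λ is the size of the *largest* Jordan block for λ (equivalently, the smallest k with (A − λI)^k v = 0 for every generalised eigenvector v of λ).

  λ = 5: largest Jordan block has size 3, contributing (x − 5)^3

So m_A(x) = (x - 5)^3 = x^3 - 15*x^2 + 75*x - 125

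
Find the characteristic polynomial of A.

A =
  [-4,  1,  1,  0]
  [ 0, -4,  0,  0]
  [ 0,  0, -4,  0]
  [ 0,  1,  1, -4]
x^4 + 16*x^3 + 96*x^2 + 256*x + 256

Expanding det(x·I − A) (e.g. by cofactor expansion or by noting that A is similar to its Jordan form J, which has the same characteristic polynomial as A) gives
  χ_A(x) = x^4 + 16*x^3 + 96*x^2 + 256*x + 256
which factors as (x + 4)^4. The eigenvalues (with algebraic multiplicities) are λ = -4 with multiplicity 4.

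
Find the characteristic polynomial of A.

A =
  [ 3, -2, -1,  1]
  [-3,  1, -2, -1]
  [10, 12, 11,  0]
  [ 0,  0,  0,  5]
x^4 - 20*x^3 + 150*x^2 - 500*x + 625

Expanding det(x·I − A) (e.g. by cofactor expansion or by noting that A is similar to its Jordan form J, which has the same characteristic polynomial as A) gives
  χ_A(x) = x^4 - 20*x^3 + 150*x^2 - 500*x + 625
which factors as (x - 5)^4. The eigenvalues (with algebraic multiplicities) are λ = 5 with multiplicity 4.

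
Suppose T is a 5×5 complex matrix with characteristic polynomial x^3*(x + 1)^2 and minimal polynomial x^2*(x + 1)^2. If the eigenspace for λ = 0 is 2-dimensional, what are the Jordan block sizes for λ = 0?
Block sizes for λ = 0: [2, 1]

Step 1 — from the characteristic polynomial, algebraic multiplicity of λ = 0 is 3. From dim ker(T − (0)·I) = 2, there are exactly 2 Jordan blocks for λ = 0.
Step 2 — from the minimal polynomial, the factor (x − 0)^2 tells us the largest block for λ = 0 has size 2.
Step 3 — with total size 3, 2 blocks, and largest block 2, the block sizes (in nonincreasing order) are [2, 1].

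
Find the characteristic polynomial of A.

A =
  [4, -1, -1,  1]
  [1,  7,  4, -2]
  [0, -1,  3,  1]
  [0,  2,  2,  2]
x^4 - 16*x^3 + 96*x^2 - 256*x + 256

Expanding det(x·I − A) (e.g. by cofactor expansion or by noting that A is similar to its Jordan form J, which has the same characteristic polynomial as A) gives
  χ_A(x) = x^4 - 16*x^3 + 96*x^2 - 256*x + 256
which factors as (x - 4)^4. The eigenvalues (with algebraic multiplicities) are λ = 4 with multiplicity 4.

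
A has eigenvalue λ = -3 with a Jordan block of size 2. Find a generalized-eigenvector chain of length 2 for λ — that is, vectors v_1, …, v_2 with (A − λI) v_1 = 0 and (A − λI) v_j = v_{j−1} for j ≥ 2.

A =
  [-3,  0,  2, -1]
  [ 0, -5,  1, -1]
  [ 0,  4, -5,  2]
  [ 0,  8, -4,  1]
A Jordan chain for λ = -3 of length 2:
v_1 = (0, -2, 4, 8)ᵀ
v_2 = (0, 1, 0, 0)ᵀ

Let N = A − (-3)·I. We want v_2 with N^2 v_2 = 0 but N^1 v_2 ≠ 0; then v_{j-1} := N · v_j for j = 2, …, 2.

Pick v_2 = (0, 1, 0, 0)ᵀ.
Then v_1 = N · v_2 = (0, -2, 4, 8)ᵀ.

Sanity check: (A − (-3)·I) v_1 = (0, 0, 0, 0)ᵀ = 0. ✓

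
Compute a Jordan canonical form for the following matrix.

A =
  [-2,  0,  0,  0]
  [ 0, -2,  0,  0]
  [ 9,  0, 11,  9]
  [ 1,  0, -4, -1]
J_1(-2) ⊕ J_1(-2) ⊕ J_2(5)

The characteristic polynomial is
  det(x·I − A) = x^4 - 6*x^3 - 11*x^2 + 60*x + 100 = (x - 5)^2*(x + 2)^2

Eigenvalues and multiplicities (the geometric multiplicity of λ is n − rank(A − λI), which equals the number of Jordan blocks for λ):
  λ = -2: algebraic multiplicity = 2, geometric multiplicity = 2
  λ = 5: algebraic multiplicity = 2, geometric multiplicity = 1

Determining the block sizes for each eigenvalue:
  λ = -2: gm = am = 2, so every block has size 1 → block sizes [1, 1]
  λ = 5: one block (gm = 1), so the single block has size am = 2 → block sizes [2]

Assembling the blocks gives a Jordan form
J =
  [-2,  0, 0, 0]
  [ 0, -2, 0, 0]
  [ 0,  0, 5, 1]
  [ 0,  0, 0, 5]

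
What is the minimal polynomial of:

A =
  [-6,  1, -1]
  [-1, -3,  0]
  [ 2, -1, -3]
x^3 + 12*x^2 + 48*x + 64

The characteristic polynomial is χ_A(x) = (x + 4)^3, so the eigenvalues are known. The minimal polynomial is
  m_A(x) = Π_λ (x − λ)^{k_λ}
where k_λ is the size of the *largest* Jordan block for λ (equivalently, the smallest k with (A − λI)^k v = 0 for every generalised eigenvector v of λ).

  λ = -4: largest Jordan block has size 3, contributing (x + 4)^3

So m_A(x) = (x + 4)^3 = x^3 + 12*x^2 + 48*x + 64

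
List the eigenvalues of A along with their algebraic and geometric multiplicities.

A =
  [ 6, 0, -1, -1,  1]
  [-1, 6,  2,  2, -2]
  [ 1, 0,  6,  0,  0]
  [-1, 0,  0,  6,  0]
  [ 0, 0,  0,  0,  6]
λ = 6: alg = 5, geom = 3

Step 1 — factor the characteristic polynomial to read off the algebraic multiplicities:
  χ_A(x) = (x - 6)^5

Step 2 — compute geometric multiplicities via the rank-nullity identity g(λ) = n − rank(A − λI):
  rank(A − (6)·I) = 2, so dim ker(A − (6)·I) = n − 2 = 3

Summary:
  λ = 6: algebraic multiplicity = 5, geometric multiplicity = 3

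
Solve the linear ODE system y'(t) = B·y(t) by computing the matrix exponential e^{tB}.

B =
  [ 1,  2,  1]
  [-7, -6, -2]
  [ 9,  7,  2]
e^{tB} =
  [-t^2*exp(-t)/2 + 2*t*exp(-t) + exp(-t), t^2*exp(-t)/2 + 2*t*exp(-t), t^2*exp(-t)/2 + t*exp(-t)]
  [3*t^2*exp(-t)/2 - 7*t*exp(-t), -3*t^2*exp(-t)/2 - 5*t*exp(-t) + exp(-t), -3*t^2*exp(-t)/2 - 2*t*exp(-t)]
  [-2*t^2*exp(-t) + 9*t*exp(-t), 2*t^2*exp(-t) + 7*t*exp(-t), 2*t^2*exp(-t) + 3*t*exp(-t) + exp(-t)]

Strategy: write B = P · J · P⁻¹ where J is a Jordan canonical form, so e^{tB} = P · e^{tJ} · P⁻¹, and e^{tJ} can be computed block-by-block.

B has Jordan form
J =
  [-1,  1,  0]
  [ 0, -1,  1]
  [ 0,  0, -1]
(up to reordering of blocks).

Per-block formulas:
  For a 3×3 Jordan block J_3(-1): exp(t · J_3(-1)) = e^(-1t)·(I + t·N + (t^2/2)·N^2), where N is the 3×3 nilpotent shift.

After assembling e^{tJ} and conjugating by P, we get:

e^{tB} =
  [-t^2*exp(-t)/2 + 2*t*exp(-t) + exp(-t), t^2*exp(-t)/2 + 2*t*exp(-t), t^2*exp(-t)/2 + t*exp(-t)]
  [3*t^2*exp(-t)/2 - 7*t*exp(-t), -3*t^2*exp(-t)/2 - 5*t*exp(-t) + exp(-t), -3*t^2*exp(-t)/2 - 2*t*exp(-t)]
  [-2*t^2*exp(-t) + 9*t*exp(-t), 2*t^2*exp(-t) + 7*t*exp(-t), 2*t^2*exp(-t) + 3*t*exp(-t) + exp(-t)]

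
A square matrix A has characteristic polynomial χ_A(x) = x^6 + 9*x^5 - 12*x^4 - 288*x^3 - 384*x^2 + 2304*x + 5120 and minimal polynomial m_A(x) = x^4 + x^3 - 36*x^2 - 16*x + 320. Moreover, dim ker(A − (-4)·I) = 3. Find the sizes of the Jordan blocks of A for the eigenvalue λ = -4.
Block sizes for λ = -4: [1, 1, 1]

Step 1 — from the characteristic polynomial, algebraic multiplicity of λ = -4 is 3. From dim ker(A − (-4)·I) = 3, there are exactly 3 Jordan blocks for λ = -4.
Step 2 — from the minimal polynomial, the factor (x + 4) tells us the largest block for λ = -4 has size 1.
Step 3 — with total size 3, 3 blocks, and largest block 1, the block sizes (in nonincreasing order) are [1, 1, 1].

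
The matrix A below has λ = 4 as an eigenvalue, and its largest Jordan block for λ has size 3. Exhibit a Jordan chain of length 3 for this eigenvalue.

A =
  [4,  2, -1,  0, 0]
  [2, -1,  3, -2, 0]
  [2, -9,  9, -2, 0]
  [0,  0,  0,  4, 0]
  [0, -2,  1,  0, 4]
A Jordan chain for λ = 4 of length 3:
v_1 = (2, -4, -8, 0, -2)ᵀ
v_2 = (0, 2, 2, 0, 0)ᵀ
v_3 = (1, 0, 0, 0, 0)ᵀ

Let N = A − (4)·I. We want v_3 with N^3 v_3 = 0 but N^2 v_3 ≠ 0; then v_{j-1} := N · v_j for j = 3, …, 2.

Pick v_3 = (1, 0, 0, 0, 0)ᵀ.
Then v_2 = N · v_3 = (0, 2, 2, 0, 0)ᵀ.
Then v_1 = N · v_2 = (2, -4, -8, 0, -2)ᵀ.

Sanity check: (A − (4)·I) v_1 = (0, 0, 0, 0, 0)ᵀ = 0. ✓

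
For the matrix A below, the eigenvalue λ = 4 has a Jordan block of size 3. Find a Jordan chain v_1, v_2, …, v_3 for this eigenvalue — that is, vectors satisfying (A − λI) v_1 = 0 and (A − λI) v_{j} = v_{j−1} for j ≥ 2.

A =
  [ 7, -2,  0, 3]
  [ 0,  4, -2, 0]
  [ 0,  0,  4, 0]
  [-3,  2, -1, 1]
A Jordan chain for λ = 4 of length 3:
v_1 = (1, 0, 0, -1)ᵀ
v_2 = (0, -2, 0, -1)ᵀ
v_3 = (0, 0, 1, 0)ᵀ

Let N = A − (4)·I. We want v_3 with N^3 v_3 = 0 but N^2 v_3 ≠ 0; then v_{j-1} := N · v_j for j = 3, …, 2.

Pick v_3 = (0, 0, 1, 0)ᵀ.
Then v_2 = N · v_3 = (0, -2, 0, -1)ᵀ.
Then v_1 = N · v_2 = (1, 0, 0, -1)ᵀ.

Sanity check: (A − (4)·I) v_1 = (0, 0, 0, 0)ᵀ = 0. ✓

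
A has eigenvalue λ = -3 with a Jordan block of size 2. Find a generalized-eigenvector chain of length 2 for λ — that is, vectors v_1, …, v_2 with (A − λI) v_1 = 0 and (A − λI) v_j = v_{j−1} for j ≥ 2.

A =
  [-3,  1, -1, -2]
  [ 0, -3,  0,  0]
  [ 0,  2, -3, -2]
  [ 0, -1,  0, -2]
A Jordan chain for λ = -3 of length 2:
v_1 = (-1, 0, 0, 0)ᵀ
v_2 = (0, 0, 1, 0)ᵀ

Let N = A − (-3)·I. We want v_2 with N^2 v_2 = 0 but N^1 v_2 ≠ 0; then v_{j-1} := N · v_j for j = 2, …, 2.

Pick v_2 = (0, 0, 1, 0)ᵀ.
Then v_1 = N · v_2 = (-1, 0, 0, 0)ᵀ.

Sanity check: (A − (-3)·I) v_1 = (0, 0, 0, 0)ᵀ = 0. ✓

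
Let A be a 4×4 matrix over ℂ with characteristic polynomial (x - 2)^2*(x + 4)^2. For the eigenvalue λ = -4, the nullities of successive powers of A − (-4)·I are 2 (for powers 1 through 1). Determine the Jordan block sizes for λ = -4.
Block sizes for λ = -4: [1, 1]

From the dimensions of kernels of powers, the number of Jordan blocks of size at least j is d_j − d_{j−1} where d_j = dim ker(N^j) (with d_0 = 0). Computing the differences gives [2].
The number of blocks of size exactly k is (#blocks of size ≥ k) − (#blocks of size ≥ k + 1), so the partition is: 2 block(s) of size 1.
In nonincreasing order the block sizes are [1, 1].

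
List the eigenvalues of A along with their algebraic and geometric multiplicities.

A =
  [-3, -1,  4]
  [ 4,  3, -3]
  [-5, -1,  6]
λ = 2: alg = 3, geom = 1

Step 1 — factor the characteristic polynomial to read off the algebraic multiplicities:
  χ_A(x) = (x - 2)^3

Step 2 — compute geometric multiplicities via the rank-nullity identity g(λ) = n − rank(A − λI):
  rank(A − (2)·I) = 2, so dim ker(A − (2)·I) = n − 2 = 1

Summary:
  λ = 2: algebraic multiplicity = 3, geometric multiplicity = 1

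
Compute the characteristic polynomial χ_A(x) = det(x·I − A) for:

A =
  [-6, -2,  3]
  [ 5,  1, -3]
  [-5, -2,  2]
x^3 + 3*x^2 + 3*x + 1

Expanding det(x·I − A) (e.g. by cofactor expansion or by noting that A is similar to its Jordan form J, which has the same characteristic polynomial as A) gives
  χ_A(x) = x^3 + 3*x^2 + 3*x + 1
which factors as (x + 1)^3. The eigenvalues (with algebraic multiplicities) are λ = -1 with multiplicity 3.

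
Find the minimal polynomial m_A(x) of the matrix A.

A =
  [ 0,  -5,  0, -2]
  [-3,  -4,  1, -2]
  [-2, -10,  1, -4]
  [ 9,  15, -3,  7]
x^3 - 3*x^2 + 3*x - 1

The characteristic polynomial is χ_A(x) = (x - 1)^4, so the eigenvalues are known. The minimal polynomial is
  m_A(x) = Π_λ (x − λ)^{k_λ}
where k_λ is the size of the *largest* Jordan block for λ (equivalently, the smallest k with (A − λI)^k v = 0 for every generalised eigenvector v of λ).

  λ = 1: largest Jordan block has size 3, contributing (x − 1)^3

So m_A(x) = (x - 1)^3 = x^3 - 3*x^2 + 3*x - 1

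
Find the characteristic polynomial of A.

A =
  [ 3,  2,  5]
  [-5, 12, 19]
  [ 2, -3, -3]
x^3 - 12*x^2 + 48*x - 64

Expanding det(x·I − A) (e.g. by cofactor expansion or by noting that A is similar to its Jordan form J, which has the same characteristic polynomial as A) gives
  χ_A(x) = x^3 - 12*x^2 + 48*x - 64
which factors as (x - 4)^3. The eigenvalues (with algebraic multiplicities) are λ = 4 with multiplicity 3.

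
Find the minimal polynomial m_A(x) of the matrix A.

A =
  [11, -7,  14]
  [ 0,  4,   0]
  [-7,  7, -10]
x^2 - x - 12

The characteristic polynomial is χ_A(x) = (x - 4)^2*(x + 3), so the eigenvalues are known. The minimal polynomial is
  m_A(x) = Π_λ (x − λ)^{k_λ}
where k_λ is the size of the *largest* Jordan block for λ (equivalently, the smallest k with (A − λI)^k v = 0 for every generalised eigenvector v of λ).

  λ = -3: largest Jordan block has size 1, contributing (x + 3)
  λ = 4: largest Jordan block has size 1, contributing (x − 4)

So m_A(x) = (x - 4)*(x + 3) = x^2 - x - 12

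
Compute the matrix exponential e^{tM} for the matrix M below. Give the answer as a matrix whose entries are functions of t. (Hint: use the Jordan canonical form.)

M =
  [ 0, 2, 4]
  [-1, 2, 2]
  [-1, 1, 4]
e^{tM} =
  [-t^2*exp(2*t) - 2*t*exp(2*t) + exp(2*t), 2*t*exp(2*t), 2*t^2*exp(2*t) + 4*t*exp(2*t)]
  [-t*exp(2*t), exp(2*t), 2*t*exp(2*t)]
  [-t^2*exp(2*t)/2 - t*exp(2*t), t*exp(2*t), t^2*exp(2*t) + 2*t*exp(2*t) + exp(2*t)]

Strategy: write M = P · J · P⁻¹ where J is a Jordan canonical form, so e^{tM} = P · e^{tJ} · P⁻¹, and e^{tJ} can be computed block-by-block.

M has Jordan form
J =
  [2, 1, 0]
  [0, 2, 1]
  [0, 0, 2]
(up to reordering of blocks).

Per-block formulas:
  For a 3×3 Jordan block J_3(2): exp(t · J_3(2)) = e^(2t)·(I + t·N + (t^2/2)·N^2), where N is the 3×3 nilpotent shift.

After assembling e^{tJ} and conjugating by P, we get:

e^{tM} =
  [-t^2*exp(2*t) - 2*t*exp(2*t) + exp(2*t), 2*t*exp(2*t), 2*t^2*exp(2*t) + 4*t*exp(2*t)]
  [-t*exp(2*t), exp(2*t), 2*t*exp(2*t)]
  [-t^2*exp(2*t)/2 - t*exp(2*t), t*exp(2*t), t^2*exp(2*t) + 2*t*exp(2*t) + exp(2*t)]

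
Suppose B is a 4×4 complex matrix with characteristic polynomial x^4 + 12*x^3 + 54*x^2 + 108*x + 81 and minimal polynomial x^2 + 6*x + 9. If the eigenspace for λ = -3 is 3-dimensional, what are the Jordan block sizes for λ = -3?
Block sizes for λ = -3: [2, 1, 1]

Step 1 — from the characteristic polynomial, algebraic multiplicity of λ = -3 is 4. From dim ker(B − (-3)·I) = 3, there are exactly 3 Jordan blocks for λ = -3.
Step 2 — from the minimal polynomial, the factor (x + 3)^2 tells us the largest block for λ = -3 has size 2.
Step 3 — with total size 4, 3 blocks, and largest block 2, the block sizes (in nonincreasing order) are [2, 1, 1].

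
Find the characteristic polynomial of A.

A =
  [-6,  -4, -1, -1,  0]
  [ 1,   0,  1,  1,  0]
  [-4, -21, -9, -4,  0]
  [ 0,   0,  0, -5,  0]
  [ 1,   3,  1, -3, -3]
x^5 + 23*x^4 + 210*x^3 + 950*x^2 + 2125*x + 1875

Expanding det(x·I − A) (e.g. by cofactor expansion or by noting that A is similar to its Jordan form J, which has the same characteristic polynomial as A) gives
  χ_A(x) = x^5 + 23*x^4 + 210*x^3 + 950*x^2 + 2125*x + 1875
which factors as (x + 3)*(x + 5)^4. The eigenvalues (with algebraic multiplicities) are λ = -5 with multiplicity 4, λ = -3 with multiplicity 1.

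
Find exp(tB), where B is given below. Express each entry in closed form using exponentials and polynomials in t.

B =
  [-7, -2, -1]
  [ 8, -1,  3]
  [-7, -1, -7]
e^{tB} =
  [-5*t^2*exp(-5*t)/2 - 2*t*exp(-5*t) + exp(-5*t), -3*t^2*exp(-5*t)/2 - 2*t*exp(-5*t), -t^2*exp(-5*t) - t*exp(-5*t)]
  [-5*t^2*exp(-5*t)/2 + 8*t*exp(-5*t), -3*t^2*exp(-5*t)/2 + 4*t*exp(-5*t) + exp(-5*t), -t^2*exp(-5*t) + 3*t*exp(-5*t)]
  [10*t^2*exp(-5*t) - 7*t*exp(-5*t), 6*t^2*exp(-5*t) - t*exp(-5*t), 4*t^2*exp(-5*t) - 2*t*exp(-5*t) + exp(-5*t)]

Strategy: write B = P · J · P⁻¹ where J is a Jordan canonical form, so e^{tB} = P · e^{tJ} · P⁻¹, and e^{tJ} can be computed block-by-block.

B has Jordan form
J =
  [-5,  1,  0]
  [ 0, -5,  1]
  [ 0,  0, -5]
(up to reordering of blocks).

Per-block formulas:
  For a 3×3 Jordan block J_3(-5): exp(t · J_3(-5)) = e^(-5t)·(I + t·N + (t^2/2)·N^2), where N is the 3×3 nilpotent shift.

After assembling e^{tJ} and conjugating by P, we get:

e^{tB} =
  [-5*t^2*exp(-5*t)/2 - 2*t*exp(-5*t) + exp(-5*t), -3*t^2*exp(-5*t)/2 - 2*t*exp(-5*t), -t^2*exp(-5*t) - t*exp(-5*t)]
  [-5*t^2*exp(-5*t)/2 + 8*t*exp(-5*t), -3*t^2*exp(-5*t)/2 + 4*t*exp(-5*t) + exp(-5*t), -t^2*exp(-5*t) + 3*t*exp(-5*t)]
  [10*t^2*exp(-5*t) - 7*t*exp(-5*t), 6*t^2*exp(-5*t) - t*exp(-5*t), 4*t^2*exp(-5*t) - 2*t*exp(-5*t) + exp(-5*t)]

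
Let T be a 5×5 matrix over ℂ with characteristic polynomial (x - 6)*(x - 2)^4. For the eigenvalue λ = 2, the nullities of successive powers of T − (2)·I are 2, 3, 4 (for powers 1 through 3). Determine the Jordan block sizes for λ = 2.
Block sizes for λ = 2: [3, 1]

From the dimensions of kernels of powers, the number of Jordan blocks of size at least j is d_j − d_{j−1} where d_j = dim ker(N^j) (with d_0 = 0). Computing the differences gives [2, 1, 1].
The number of blocks of size exactly k is (#blocks of size ≥ k) − (#blocks of size ≥ k + 1), so the partition is: 1 block(s) of size 1, 1 block(s) of size 3.
In nonincreasing order the block sizes are [3, 1].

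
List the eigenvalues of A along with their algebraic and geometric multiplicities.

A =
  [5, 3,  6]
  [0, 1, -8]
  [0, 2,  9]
λ = 5: alg = 3, geom = 2

Step 1 — factor the characteristic polynomial to read off the algebraic multiplicities:
  χ_A(x) = (x - 5)^3

Step 2 — compute geometric multiplicities via the rank-nullity identity g(λ) = n − rank(A − λI):
  rank(A − (5)·I) = 1, so dim ker(A − (5)·I) = n − 1 = 2

Summary:
  λ = 5: algebraic multiplicity = 3, geometric multiplicity = 2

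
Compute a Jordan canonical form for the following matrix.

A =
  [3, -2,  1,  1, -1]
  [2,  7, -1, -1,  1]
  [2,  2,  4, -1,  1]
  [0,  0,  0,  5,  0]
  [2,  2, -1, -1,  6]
J_2(5) ⊕ J_1(5) ⊕ J_1(5) ⊕ J_1(5)

The characteristic polynomial is
  det(x·I − A) = x^5 - 25*x^4 + 250*x^3 - 1250*x^2 + 3125*x - 3125 = (x - 5)^5

Eigenvalues and multiplicities (the geometric multiplicity of λ is n − rank(A − λI), which equals the number of Jordan blocks for λ):
  λ = 5: algebraic multiplicity = 5, geometric multiplicity = 4

Determining the block sizes for each eigenvalue:
  λ = 5: 4 blocks summing to 5 forces exactly one block of size 2 and the rest size 1 → block sizes [2, 1, 1, 1]

Assembling the blocks gives a Jordan form
J =
  [5, 1, 0, 0, 0]
  [0, 5, 0, 0, 0]
  [0, 0, 5, 0, 0]
  [0, 0, 0, 5, 0]
  [0, 0, 0, 0, 5]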